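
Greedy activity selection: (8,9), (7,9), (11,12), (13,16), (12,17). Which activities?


Greedy: pick earliest-ending, then skip overlaps.
Selected (3 activities): [(8, 9), (11, 12), (13, 16)]


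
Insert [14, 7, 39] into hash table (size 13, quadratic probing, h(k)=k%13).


Insertions: 14->slot 1; 7->slot 7; 39->slot 0
Table: [39, 14, None, None, None, None, None, 7, None, None, None, None, None]


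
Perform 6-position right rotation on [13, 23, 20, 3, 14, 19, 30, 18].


Right rotate by 6: [20, 3, 14, 19, 30, 18, 13, 23]


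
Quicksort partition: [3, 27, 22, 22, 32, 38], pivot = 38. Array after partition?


Elements <= 38 go left of pivot.
Result: [3, 27, 22, 22, 32, 38], pivot at index 5


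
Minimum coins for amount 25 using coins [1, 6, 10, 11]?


dp[0]=0; dp[i]=1+min(dp[i-c] for c in coins)
...dp[20]=2, dp[21]=2, dp[22]=2, dp[23]=3, dp[24]=4, dp[25]=5
Minimum coins for 25 = 5


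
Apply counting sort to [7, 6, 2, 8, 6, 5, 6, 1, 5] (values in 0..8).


Count array: [0, 1, 1, 0, 0, 2, 3, 1, 1]
Reconstruct: [1, 2, 5, 5, 6, 6, 6, 7, 8]


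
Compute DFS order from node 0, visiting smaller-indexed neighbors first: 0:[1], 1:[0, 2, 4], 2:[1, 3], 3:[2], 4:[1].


DFS stack-based: start with [0]
Visit order: [0, 1, 2, 3, 4]


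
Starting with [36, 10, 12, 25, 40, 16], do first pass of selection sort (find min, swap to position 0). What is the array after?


After one pass: [10, 36, 12, 25, 40, 16]


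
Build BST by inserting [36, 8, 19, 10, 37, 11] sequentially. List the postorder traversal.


Root = 36; build tree by BST insertion.
Postorder traversal: [11, 10, 19, 8, 37, 36]


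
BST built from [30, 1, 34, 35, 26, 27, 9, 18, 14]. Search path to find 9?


BST root = 30
Search for 9: compare at each node
Path: [30, 1, 26, 9]


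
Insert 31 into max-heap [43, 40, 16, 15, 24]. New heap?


Append 31: [43, 40, 16, 15, 24, 31]
Bubble up: swap idx 5(31) with idx 2(16)
Result: [43, 40, 31, 15, 24, 16]


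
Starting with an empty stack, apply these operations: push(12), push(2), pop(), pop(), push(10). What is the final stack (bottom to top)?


push(12) -> [12]
push(2) -> [12, 2]
pop() returns 2 -> [12]
pop() returns 12 -> []
push(10) -> [10]
Final stack (bottom to top): [10]


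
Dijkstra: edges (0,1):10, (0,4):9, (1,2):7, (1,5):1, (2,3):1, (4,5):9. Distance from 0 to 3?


Dijkstra from 0:
Distances: {0: 0, 1: 10, 2: 17, 3: 18, 4: 9, 5: 11}
Shortest distance to 3 = 18, path = [0, 1, 2, 3]


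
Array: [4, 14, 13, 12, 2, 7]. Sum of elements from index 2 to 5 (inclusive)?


Prefix sums: [0, 4, 18, 31, 43, 45, 52]
Sum[2..5] = prefix[6] - prefix[2] = 52 - 18 = 34


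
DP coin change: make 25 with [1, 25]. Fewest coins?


dp[0]=0; dp[i]=1+min(dp[i-c] for c in coins)
...dp[20]=20, dp[21]=21, dp[22]=22, dp[23]=23, dp[24]=24, dp[25]=1
Minimum coins for 25 = 1


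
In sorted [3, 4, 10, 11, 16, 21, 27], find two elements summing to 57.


Two pointers: lo=0, hi=6
No pair sums to 57


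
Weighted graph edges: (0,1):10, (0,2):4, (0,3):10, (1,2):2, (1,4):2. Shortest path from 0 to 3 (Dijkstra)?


Dijkstra from 0:
Distances: {0: 0, 1: 6, 2: 4, 3: 10, 4: 8}
Shortest distance to 3 = 10, path = [0, 3]


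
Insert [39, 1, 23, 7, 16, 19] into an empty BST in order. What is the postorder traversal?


Root = 39; build tree by BST insertion.
Postorder traversal: [19, 16, 7, 23, 1, 39]


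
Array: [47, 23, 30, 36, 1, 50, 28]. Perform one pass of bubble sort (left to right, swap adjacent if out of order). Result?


After one pass: [23, 30, 36, 1, 47, 28, 50]


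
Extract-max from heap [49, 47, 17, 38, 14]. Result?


Max = 49
Replace root with last, heapify down
Resulting heap: [47, 38, 17, 14]


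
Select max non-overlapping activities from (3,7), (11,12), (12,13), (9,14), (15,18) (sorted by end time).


Greedy: pick earliest-ending, then skip overlaps.
Selected (4 activities): [(3, 7), (11, 12), (12, 13), (15, 18)]


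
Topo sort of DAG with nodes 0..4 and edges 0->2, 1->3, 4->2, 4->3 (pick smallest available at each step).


Kahn's algorithm, process smallest node first
Order: [0, 1, 4, 2, 3]


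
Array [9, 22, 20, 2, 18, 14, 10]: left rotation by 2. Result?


Left rotate by 2: [20, 2, 18, 14, 10, 9, 22]


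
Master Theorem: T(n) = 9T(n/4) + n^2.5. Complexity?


a=9, b=4, c=2.5. log_4(9)=1.585 < c=2.5. Case 3: O(n^c) = O(n^2.500)
Complexity: O(n^2.500)


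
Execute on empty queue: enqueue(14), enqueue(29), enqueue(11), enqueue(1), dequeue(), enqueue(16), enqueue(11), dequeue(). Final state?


enqueue(14) -> [14]
enqueue(29) -> [14, 29]
enqueue(11) -> [14, 29, 11]
enqueue(1) -> [14, 29, 11, 1]
dequeue() returns 14 -> [29, 11, 1]
enqueue(16) -> [29, 11, 1, 16]
enqueue(11) -> [29, 11, 1, 16, 11]
dequeue() returns 29 -> [11, 1, 16, 11]
Final queue (front to back): [11, 1, 16, 11]


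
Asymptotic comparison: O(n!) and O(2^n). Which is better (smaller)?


exponential grows slower than factorial
O(2^n) is asymptotically smaller; O(n!) grows faster


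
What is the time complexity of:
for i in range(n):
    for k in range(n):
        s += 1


Per nesting level: O(n) * O(n) = O(n^2)
Complexity: O(n^2)


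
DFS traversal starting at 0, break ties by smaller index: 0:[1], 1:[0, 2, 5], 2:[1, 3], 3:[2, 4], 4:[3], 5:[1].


DFS stack-based: start with [0]
Visit order: [0, 1, 2, 3, 4, 5]


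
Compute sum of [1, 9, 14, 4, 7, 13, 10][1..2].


Prefix sums: [0, 1, 10, 24, 28, 35, 48, 58]
Sum[1..2] = prefix[3] - prefix[1] = 24 - 1 = 23


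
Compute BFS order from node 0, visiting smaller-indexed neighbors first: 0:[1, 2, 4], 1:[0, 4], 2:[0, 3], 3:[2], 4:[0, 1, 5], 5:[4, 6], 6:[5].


BFS queue: start with [0]
Visit order: [0, 1, 2, 4, 3, 5, 6]


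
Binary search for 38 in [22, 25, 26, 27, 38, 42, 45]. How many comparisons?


Search for 38:
[0,6] mid=3 arr[3]=27
[4,6] mid=5 arr[5]=42
[4,4] mid=4 arr[4]=38
Total: 3 comparisons


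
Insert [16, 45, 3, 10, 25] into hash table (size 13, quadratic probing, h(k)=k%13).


Insertions: 16->slot 3; 45->slot 6; 3->slot 4; 10->slot 10; 25->slot 12
Table: [None, None, None, 16, 3, None, 45, None, None, None, 10, None, 25]


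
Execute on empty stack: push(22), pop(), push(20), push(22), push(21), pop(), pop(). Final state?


push(22) -> [22]
pop() returns 22 -> []
push(20) -> [20]
push(22) -> [20, 22]
push(21) -> [20, 22, 21]
pop() returns 21 -> [20, 22]
pop() returns 22 -> [20]
Final stack (bottom to top): [20]


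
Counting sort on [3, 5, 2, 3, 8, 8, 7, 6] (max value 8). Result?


Count array: [0, 0, 1, 2, 0, 1, 1, 1, 2]
Reconstruct: [2, 3, 3, 5, 6, 7, 8, 8]


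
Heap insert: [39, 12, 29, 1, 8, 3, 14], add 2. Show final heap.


Append 2: [39, 12, 29, 1, 8, 3, 14, 2]
Bubble up: swap idx 7(2) with idx 3(1)
Result: [39, 12, 29, 2, 8, 3, 14, 1]


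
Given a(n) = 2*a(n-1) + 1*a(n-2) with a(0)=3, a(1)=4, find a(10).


Build bottom-up:
...a(8)=2139, a(9)=5164, a(10)=2*5164+1*2139=12467


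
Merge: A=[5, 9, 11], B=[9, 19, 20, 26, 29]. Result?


Compare heads, take smaller each step.
Merged: [5, 9, 9, 11, 19, 20, 26, 29]


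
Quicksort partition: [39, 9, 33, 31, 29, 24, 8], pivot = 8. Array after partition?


Elements <= 8 go left of pivot.
Result: [8, 9, 33, 31, 29, 24, 39], pivot at index 0


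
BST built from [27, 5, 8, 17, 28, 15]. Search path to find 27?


BST root = 27
Search for 27: compare at each node
Path: [27]


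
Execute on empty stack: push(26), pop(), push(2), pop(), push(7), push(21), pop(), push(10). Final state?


push(26) -> [26]
pop() returns 26 -> []
push(2) -> [2]
pop() returns 2 -> []
push(7) -> [7]
push(21) -> [7, 21]
pop() returns 21 -> [7]
push(10) -> [7, 10]
Final stack (bottom to top): [7, 10]


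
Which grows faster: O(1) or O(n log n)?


constant grows slower than linearithmic
O(1) is asymptotically smaller; O(n log n) grows faster


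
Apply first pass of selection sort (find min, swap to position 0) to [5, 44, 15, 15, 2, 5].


After one pass: [2, 44, 15, 15, 5, 5]


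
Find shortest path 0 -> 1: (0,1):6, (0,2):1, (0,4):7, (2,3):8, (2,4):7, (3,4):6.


Dijkstra from 0:
Distances: {0: 0, 1: 6, 2: 1, 3: 9, 4: 7}
Shortest distance to 1 = 6, path = [0, 1]


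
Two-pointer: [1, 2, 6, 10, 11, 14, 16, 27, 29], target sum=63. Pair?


Two pointers: lo=0, hi=8
No pair sums to 63


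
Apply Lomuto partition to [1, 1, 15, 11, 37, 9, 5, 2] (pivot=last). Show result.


Elements <= 2 go left of pivot.
Result: [1, 1, 2, 11, 37, 9, 5, 15], pivot at index 2


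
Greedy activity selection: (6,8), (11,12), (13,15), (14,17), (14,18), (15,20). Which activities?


Greedy: pick earliest-ending, then skip overlaps.
Selected (4 activities): [(6, 8), (11, 12), (13, 15), (15, 20)]


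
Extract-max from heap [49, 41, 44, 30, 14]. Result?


Max = 49
Replace root with last, heapify down
Resulting heap: [44, 41, 14, 30]


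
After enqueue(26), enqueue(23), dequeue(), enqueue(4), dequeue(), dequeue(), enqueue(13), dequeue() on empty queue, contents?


enqueue(26) -> [26]
enqueue(23) -> [26, 23]
dequeue() returns 26 -> [23]
enqueue(4) -> [23, 4]
dequeue() returns 23 -> [4]
dequeue() returns 4 -> []
enqueue(13) -> [13]
dequeue() returns 13 -> []
Final queue (front to back): []


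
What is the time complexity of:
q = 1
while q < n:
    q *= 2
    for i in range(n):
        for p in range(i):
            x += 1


Per nesting level: O(log n) * O(n) * O(n) [triangular over i] = O(n^2 log n)
Complexity: O(n^2 log n)


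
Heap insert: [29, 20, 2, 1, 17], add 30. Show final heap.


Append 30: [29, 20, 2, 1, 17, 30]
Bubble up: swap idx 5(30) with idx 2(2); swap idx 2(30) with idx 0(29)
Result: [30, 20, 29, 1, 17, 2]


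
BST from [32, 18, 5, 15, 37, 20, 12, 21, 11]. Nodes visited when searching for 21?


BST root = 32
Search for 21: compare at each node
Path: [32, 18, 20, 21]


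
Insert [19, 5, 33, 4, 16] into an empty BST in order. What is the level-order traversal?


Root = 19; build tree by BST insertion.
Level-Order traversal: [19, 5, 33, 4, 16]


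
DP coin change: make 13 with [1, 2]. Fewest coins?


dp[0]=0; dp[i]=1+min(dp[i-c] for c in coins)
...dp[8]=4, dp[9]=5, dp[10]=5, dp[11]=6, dp[12]=6, dp[13]=7
Minimum coins for 13 = 7


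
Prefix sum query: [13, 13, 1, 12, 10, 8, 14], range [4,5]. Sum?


Prefix sums: [0, 13, 26, 27, 39, 49, 57, 71]
Sum[4..5] = prefix[6] - prefix[4] = 57 - 39 = 18


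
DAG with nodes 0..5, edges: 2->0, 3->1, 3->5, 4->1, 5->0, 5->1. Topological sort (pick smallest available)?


Kahn's algorithm, process smallest node first
Order: [2, 3, 4, 5, 0, 1]


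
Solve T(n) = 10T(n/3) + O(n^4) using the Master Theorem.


a=10, b=3, c=4. log_3(10)=2.096 < c=4. Case 3: O(n^c) = O(n^4)
Complexity: O(n^4)


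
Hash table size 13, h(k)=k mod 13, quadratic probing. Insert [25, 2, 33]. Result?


Insertions: 25->slot 12; 2->slot 2; 33->slot 7
Table: [None, None, 2, None, None, None, None, 33, None, None, None, None, 25]


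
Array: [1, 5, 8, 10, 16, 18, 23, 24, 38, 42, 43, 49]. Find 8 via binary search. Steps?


Search for 8:
[0,11] mid=5 arr[5]=18
[0,4] mid=2 arr[2]=8
Total: 2 comparisons


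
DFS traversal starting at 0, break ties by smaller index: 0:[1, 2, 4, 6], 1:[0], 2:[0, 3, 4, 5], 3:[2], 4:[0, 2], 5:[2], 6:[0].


DFS stack-based: start with [0]
Visit order: [0, 1, 2, 3, 4, 5, 6]


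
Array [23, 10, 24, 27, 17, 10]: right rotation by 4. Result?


Right rotate by 4: [24, 27, 17, 10, 23, 10]


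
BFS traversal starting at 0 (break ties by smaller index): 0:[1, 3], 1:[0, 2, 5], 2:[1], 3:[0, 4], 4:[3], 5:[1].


BFS queue: start with [0]
Visit order: [0, 1, 3, 2, 5, 4]


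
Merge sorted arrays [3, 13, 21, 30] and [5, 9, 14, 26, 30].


Compare heads, take smaller each step.
Merged: [3, 5, 9, 13, 14, 21, 26, 30, 30]


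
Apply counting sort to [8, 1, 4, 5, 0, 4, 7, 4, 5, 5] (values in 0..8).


Count array: [1, 1, 0, 0, 3, 3, 0, 1, 1]
Reconstruct: [0, 1, 4, 4, 4, 5, 5, 5, 7, 8]


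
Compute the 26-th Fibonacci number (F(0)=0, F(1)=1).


F(n)=F(n-1)+F(n-2)
...F(24)=46368, F(25)=75025, F(26)=121393


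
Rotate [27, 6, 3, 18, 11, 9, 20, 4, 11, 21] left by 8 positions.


Left rotate by 8: [11, 21, 27, 6, 3, 18, 11, 9, 20, 4]


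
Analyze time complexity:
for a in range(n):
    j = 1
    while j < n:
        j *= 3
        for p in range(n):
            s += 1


Per nesting level: O(n) * O(log n) * O(n) = O(n^2 log n)
Complexity: O(n^2 log n)


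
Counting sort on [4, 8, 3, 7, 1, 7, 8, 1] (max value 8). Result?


Count array: [0, 2, 0, 1, 1, 0, 0, 2, 2]
Reconstruct: [1, 1, 3, 4, 7, 7, 8, 8]


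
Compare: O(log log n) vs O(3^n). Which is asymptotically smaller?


double-logarithmic grows slower than exponential (base 3)
O(log log n) is asymptotically smaller; O(3^n) grows faster


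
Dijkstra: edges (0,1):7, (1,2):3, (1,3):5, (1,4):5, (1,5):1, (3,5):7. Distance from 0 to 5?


Dijkstra from 0:
Distances: {0: 0, 1: 7, 2: 10, 3: 12, 4: 12, 5: 8}
Shortest distance to 5 = 8, path = [0, 1, 5]


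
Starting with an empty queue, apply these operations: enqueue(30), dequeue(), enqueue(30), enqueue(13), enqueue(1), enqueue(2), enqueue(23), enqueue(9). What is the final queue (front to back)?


enqueue(30) -> [30]
dequeue() returns 30 -> []
enqueue(30) -> [30]
enqueue(13) -> [30, 13]
enqueue(1) -> [30, 13, 1]
enqueue(2) -> [30, 13, 1, 2]
enqueue(23) -> [30, 13, 1, 2, 23]
enqueue(9) -> [30, 13, 1, 2, 23, 9]
Final queue (front to back): [30, 13, 1, 2, 23, 9]


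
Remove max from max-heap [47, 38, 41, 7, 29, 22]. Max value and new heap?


Max = 47
Replace root with last, heapify down
Resulting heap: [41, 38, 22, 7, 29]


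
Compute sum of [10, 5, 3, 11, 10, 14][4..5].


Prefix sums: [0, 10, 15, 18, 29, 39, 53]
Sum[4..5] = prefix[6] - prefix[4] = 53 - 29 = 24


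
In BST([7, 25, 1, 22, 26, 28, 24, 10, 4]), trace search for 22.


BST root = 7
Search for 22: compare at each node
Path: [7, 25, 22]


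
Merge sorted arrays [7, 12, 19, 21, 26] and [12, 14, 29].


Compare heads, take smaller each step.
Merged: [7, 12, 12, 14, 19, 21, 26, 29]


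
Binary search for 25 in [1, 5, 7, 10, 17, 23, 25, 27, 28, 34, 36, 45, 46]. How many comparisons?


Search for 25:
[0,12] mid=6 arr[6]=25
Total: 1 comparisons


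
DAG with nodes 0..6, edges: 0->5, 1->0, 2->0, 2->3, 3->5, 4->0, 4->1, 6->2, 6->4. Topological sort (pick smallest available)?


Kahn's algorithm, process smallest node first
Order: [6, 2, 3, 4, 1, 0, 5]


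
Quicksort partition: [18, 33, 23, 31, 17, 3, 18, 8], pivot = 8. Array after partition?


Elements <= 8 go left of pivot.
Result: [3, 8, 23, 31, 17, 18, 18, 33], pivot at index 1


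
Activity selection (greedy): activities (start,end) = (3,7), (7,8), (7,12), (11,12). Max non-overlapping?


Greedy: pick earliest-ending, then skip overlaps.
Selected (3 activities): [(3, 7), (7, 8), (11, 12)]


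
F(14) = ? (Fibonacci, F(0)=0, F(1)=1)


F(n)=F(n-1)+F(n-2)
...F(12)=144, F(13)=233, F(14)=377


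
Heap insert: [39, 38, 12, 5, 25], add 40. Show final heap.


Append 40: [39, 38, 12, 5, 25, 40]
Bubble up: swap idx 5(40) with idx 2(12); swap idx 2(40) with idx 0(39)
Result: [40, 38, 39, 5, 25, 12]


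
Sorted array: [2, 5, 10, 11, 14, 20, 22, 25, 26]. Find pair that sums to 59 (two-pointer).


Two pointers: lo=0, hi=8
No pair sums to 59


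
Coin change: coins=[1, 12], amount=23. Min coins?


dp[0]=0; dp[i]=1+min(dp[i-c] for c in coins)
...dp[18]=7, dp[19]=8, dp[20]=9, dp[21]=10, dp[22]=11, dp[23]=12
Minimum coins for 23 = 12


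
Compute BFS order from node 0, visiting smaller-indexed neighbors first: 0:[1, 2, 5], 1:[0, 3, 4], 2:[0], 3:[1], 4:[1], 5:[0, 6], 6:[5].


BFS queue: start with [0]
Visit order: [0, 1, 2, 5, 3, 4, 6]


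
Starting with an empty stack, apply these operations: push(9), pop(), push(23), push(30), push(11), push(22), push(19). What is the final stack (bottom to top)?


push(9) -> [9]
pop() returns 9 -> []
push(23) -> [23]
push(30) -> [23, 30]
push(11) -> [23, 30, 11]
push(22) -> [23, 30, 11, 22]
push(19) -> [23, 30, 11, 22, 19]
Final stack (bottom to top): [23, 30, 11, 22, 19]


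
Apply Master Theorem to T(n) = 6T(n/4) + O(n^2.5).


a=6, b=4, c=2.5. log_4(6)=1.292 < c=2.5. Case 3: O(n^c) = O(n^2.500)
Complexity: O(n^2.500)


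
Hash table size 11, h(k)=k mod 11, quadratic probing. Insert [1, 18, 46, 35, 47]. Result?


Insertions: 1->slot 1; 18->slot 7; 46->slot 2; 35->slot 3; 47->slot 4
Table: [None, 1, 46, 35, 47, None, None, 18, None, None, None]


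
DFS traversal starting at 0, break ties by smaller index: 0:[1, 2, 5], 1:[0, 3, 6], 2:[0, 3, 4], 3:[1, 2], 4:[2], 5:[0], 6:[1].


DFS stack-based: start with [0]
Visit order: [0, 1, 3, 2, 4, 6, 5]


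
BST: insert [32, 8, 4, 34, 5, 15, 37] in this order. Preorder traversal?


Root = 32; build tree by BST insertion.
Preorder traversal: [32, 8, 4, 5, 15, 34, 37]


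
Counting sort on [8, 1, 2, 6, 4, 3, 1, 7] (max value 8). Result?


Count array: [0, 2, 1, 1, 1, 0, 1, 1, 1]
Reconstruct: [1, 1, 2, 3, 4, 6, 7, 8]


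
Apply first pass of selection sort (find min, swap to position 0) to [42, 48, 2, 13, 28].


After one pass: [2, 48, 42, 13, 28]


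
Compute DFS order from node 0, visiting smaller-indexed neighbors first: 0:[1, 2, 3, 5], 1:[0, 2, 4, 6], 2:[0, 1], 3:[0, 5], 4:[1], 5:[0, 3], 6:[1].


DFS stack-based: start with [0]
Visit order: [0, 1, 2, 4, 6, 3, 5]


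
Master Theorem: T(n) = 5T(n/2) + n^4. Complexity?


a=5, b=2, c=4. log_2(5)=2.322 < c=4. Case 3: O(n^c) = O(n^4)
Complexity: O(n^4)


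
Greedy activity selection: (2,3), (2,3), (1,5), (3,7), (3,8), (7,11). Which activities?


Greedy: pick earliest-ending, then skip overlaps.
Selected (3 activities): [(2, 3), (3, 7), (7, 11)]


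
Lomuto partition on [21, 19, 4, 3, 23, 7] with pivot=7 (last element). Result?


Elements <= 7 go left of pivot.
Result: [4, 3, 7, 19, 23, 21], pivot at index 2


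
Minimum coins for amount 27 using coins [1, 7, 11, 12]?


dp[0]=0; dp[i]=1+min(dp[i-c] for c in coins)
...dp[22]=2, dp[23]=2, dp[24]=2, dp[25]=3, dp[26]=3, dp[27]=4
Minimum coins for 27 = 4


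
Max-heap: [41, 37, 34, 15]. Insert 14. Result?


Append 14: [41, 37, 34, 15, 14]
Bubble up: no swaps needed
Result: [41, 37, 34, 15, 14]


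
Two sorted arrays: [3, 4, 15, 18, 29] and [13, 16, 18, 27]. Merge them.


Compare heads, take smaller each step.
Merged: [3, 4, 13, 15, 16, 18, 18, 27, 29]


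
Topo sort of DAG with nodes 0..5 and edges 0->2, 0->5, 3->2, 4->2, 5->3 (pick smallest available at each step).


Kahn's algorithm, process smallest node first
Order: [0, 1, 4, 5, 3, 2]


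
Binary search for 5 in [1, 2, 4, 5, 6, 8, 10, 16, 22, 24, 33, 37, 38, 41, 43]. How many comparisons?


Search for 5:
[0,14] mid=7 arr[7]=16
[0,6] mid=3 arr[3]=5
Total: 2 comparisons


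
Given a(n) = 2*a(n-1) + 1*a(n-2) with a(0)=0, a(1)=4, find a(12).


Build bottom-up:
...a(10)=9512, a(11)=22964, a(12)=2*22964+1*9512=55440


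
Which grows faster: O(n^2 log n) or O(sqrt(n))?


sublinear grows slower than n^2 log n
O(sqrt(n)) is asymptotically smaller; O(n^2 log n) grows faster


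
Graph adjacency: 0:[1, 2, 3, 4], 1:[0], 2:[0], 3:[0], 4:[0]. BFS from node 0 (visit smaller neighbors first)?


BFS queue: start with [0]
Visit order: [0, 1, 2, 3, 4]


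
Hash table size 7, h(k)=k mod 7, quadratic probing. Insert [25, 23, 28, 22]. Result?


Insertions: 25->slot 4; 23->slot 2; 28->slot 0; 22->slot 1
Table: [28, 22, 23, None, 25, None, None]


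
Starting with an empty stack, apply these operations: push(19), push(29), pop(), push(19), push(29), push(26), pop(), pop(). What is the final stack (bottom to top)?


push(19) -> [19]
push(29) -> [19, 29]
pop() returns 29 -> [19]
push(19) -> [19, 19]
push(29) -> [19, 19, 29]
push(26) -> [19, 19, 29, 26]
pop() returns 26 -> [19, 19, 29]
pop() returns 29 -> [19, 19]
Final stack (bottom to top): [19, 19]


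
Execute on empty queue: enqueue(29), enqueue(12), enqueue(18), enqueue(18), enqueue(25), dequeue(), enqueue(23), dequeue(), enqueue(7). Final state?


enqueue(29) -> [29]
enqueue(12) -> [29, 12]
enqueue(18) -> [29, 12, 18]
enqueue(18) -> [29, 12, 18, 18]
enqueue(25) -> [29, 12, 18, 18, 25]
dequeue() returns 29 -> [12, 18, 18, 25]
enqueue(23) -> [12, 18, 18, 25, 23]
dequeue() returns 12 -> [18, 18, 25, 23]
enqueue(7) -> [18, 18, 25, 23, 7]
Final queue (front to back): [18, 18, 25, 23, 7]


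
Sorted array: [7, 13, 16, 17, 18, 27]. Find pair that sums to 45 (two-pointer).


Two pointers: lo=0, hi=5
Found pair: (18, 27) summing to 45


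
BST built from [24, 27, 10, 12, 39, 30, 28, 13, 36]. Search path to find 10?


BST root = 24
Search for 10: compare at each node
Path: [24, 10]


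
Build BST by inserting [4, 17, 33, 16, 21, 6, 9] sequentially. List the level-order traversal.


Root = 4; build tree by BST insertion.
Level-Order traversal: [4, 17, 16, 33, 6, 21, 9]


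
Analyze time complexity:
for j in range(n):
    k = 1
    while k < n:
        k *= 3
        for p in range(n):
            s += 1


Per nesting level: O(n) * O(log n) * O(n) = O(n^2 log n)
Complexity: O(n^2 log n)


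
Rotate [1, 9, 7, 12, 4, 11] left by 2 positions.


Left rotate by 2: [7, 12, 4, 11, 1, 9]


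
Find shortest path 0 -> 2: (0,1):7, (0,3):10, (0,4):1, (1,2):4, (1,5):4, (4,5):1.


Dijkstra from 0:
Distances: {0: 0, 1: 6, 2: 10, 3: 10, 4: 1, 5: 2}
Shortest distance to 2 = 10, path = [0, 4, 5, 1, 2]


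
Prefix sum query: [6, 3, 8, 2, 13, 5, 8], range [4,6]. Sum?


Prefix sums: [0, 6, 9, 17, 19, 32, 37, 45]
Sum[4..6] = prefix[7] - prefix[4] = 45 - 19 = 26


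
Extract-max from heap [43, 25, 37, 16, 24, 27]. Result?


Max = 43
Replace root with last, heapify down
Resulting heap: [37, 25, 27, 16, 24]


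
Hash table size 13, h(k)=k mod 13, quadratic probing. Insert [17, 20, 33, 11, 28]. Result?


Insertions: 17->slot 4; 20->slot 7; 33->slot 8; 11->slot 11; 28->slot 2
Table: [None, None, 28, None, 17, None, None, 20, 33, None, None, 11, None]


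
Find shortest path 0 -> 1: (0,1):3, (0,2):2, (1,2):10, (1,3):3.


Dijkstra from 0:
Distances: {0: 0, 1: 3, 2: 2, 3: 6}
Shortest distance to 1 = 3, path = [0, 1]


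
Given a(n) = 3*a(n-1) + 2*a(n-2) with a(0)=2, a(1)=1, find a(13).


Build bottom-up:
...a(11)=602255, a(12)=2144963, a(13)=3*2144963+2*602255=7639399


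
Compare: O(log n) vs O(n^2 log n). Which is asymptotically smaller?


logarithmic grows slower than n^2 log n
O(log n) is asymptotically smaller; O(n^2 log n) grows faster


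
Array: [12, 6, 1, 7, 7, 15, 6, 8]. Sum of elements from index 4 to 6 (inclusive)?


Prefix sums: [0, 12, 18, 19, 26, 33, 48, 54, 62]
Sum[4..6] = prefix[7] - prefix[4] = 54 - 26 = 28


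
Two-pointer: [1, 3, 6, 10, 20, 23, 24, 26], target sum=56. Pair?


Two pointers: lo=0, hi=7
No pair sums to 56


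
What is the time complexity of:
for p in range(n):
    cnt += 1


Per nesting level: O(n) = O(n)
Complexity: O(n)


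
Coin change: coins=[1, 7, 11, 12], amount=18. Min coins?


dp[0]=0; dp[i]=1+min(dp[i-c] for c in coins)
...dp[13]=2, dp[14]=2, dp[15]=3, dp[16]=4, dp[17]=5, dp[18]=2
Minimum coins for 18 = 2


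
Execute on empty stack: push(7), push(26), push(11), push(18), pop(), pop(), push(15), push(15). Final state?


push(7) -> [7]
push(26) -> [7, 26]
push(11) -> [7, 26, 11]
push(18) -> [7, 26, 11, 18]
pop() returns 18 -> [7, 26, 11]
pop() returns 11 -> [7, 26]
push(15) -> [7, 26, 15]
push(15) -> [7, 26, 15, 15]
Final stack (bottom to top): [7, 26, 15, 15]


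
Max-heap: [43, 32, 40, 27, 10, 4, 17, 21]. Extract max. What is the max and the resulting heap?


Max = 43
Replace root with last, heapify down
Resulting heap: [40, 32, 21, 27, 10, 4, 17]


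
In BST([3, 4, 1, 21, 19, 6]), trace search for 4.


BST root = 3
Search for 4: compare at each node
Path: [3, 4]


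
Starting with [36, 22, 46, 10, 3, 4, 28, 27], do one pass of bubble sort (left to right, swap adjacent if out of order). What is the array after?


After one pass: [22, 36, 10, 3, 4, 28, 27, 46]


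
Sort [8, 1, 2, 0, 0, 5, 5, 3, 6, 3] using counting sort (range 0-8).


Count array: [2, 1, 1, 2, 0, 2, 1, 0, 1]
Reconstruct: [0, 0, 1, 2, 3, 3, 5, 5, 6, 8]


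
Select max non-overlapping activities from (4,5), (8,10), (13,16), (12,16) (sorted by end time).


Greedy: pick earliest-ending, then skip overlaps.
Selected (3 activities): [(4, 5), (8, 10), (13, 16)]


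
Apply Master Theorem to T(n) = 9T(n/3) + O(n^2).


a=9, b=3, c=2. log_3(9)=2 = c=2. Case 2: O(n^c log n) = O(n^2 log n)
Complexity: O(n^2 log n)


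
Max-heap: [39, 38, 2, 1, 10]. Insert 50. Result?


Append 50: [39, 38, 2, 1, 10, 50]
Bubble up: swap idx 5(50) with idx 2(2); swap idx 2(50) with idx 0(39)
Result: [50, 38, 39, 1, 10, 2]


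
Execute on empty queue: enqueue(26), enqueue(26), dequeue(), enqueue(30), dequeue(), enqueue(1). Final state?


enqueue(26) -> [26]
enqueue(26) -> [26, 26]
dequeue() returns 26 -> [26]
enqueue(30) -> [26, 30]
dequeue() returns 26 -> [30]
enqueue(1) -> [30, 1]
Final queue (front to back): [30, 1]


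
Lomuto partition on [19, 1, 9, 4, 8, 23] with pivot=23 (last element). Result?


Elements <= 23 go left of pivot.
Result: [19, 1, 9, 4, 8, 23], pivot at index 5


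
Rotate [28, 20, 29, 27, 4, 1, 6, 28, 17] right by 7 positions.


Right rotate by 7: [29, 27, 4, 1, 6, 28, 17, 28, 20]


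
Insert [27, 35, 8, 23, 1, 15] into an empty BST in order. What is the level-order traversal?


Root = 27; build tree by BST insertion.
Level-Order traversal: [27, 8, 35, 1, 23, 15]


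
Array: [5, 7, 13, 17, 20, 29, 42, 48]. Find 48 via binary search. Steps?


Search for 48:
[0,7] mid=3 arr[3]=17
[4,7] mid=5 arr[5]=29
[6,7] mid=6 arr[6]=42
[7,7] mid=7 arr[7]=48
Total: 4 comparisons


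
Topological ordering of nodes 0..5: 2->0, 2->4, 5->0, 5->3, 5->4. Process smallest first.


Kahn's algorithm, process smallest node first
Order: [1, 2, 5, 0, 3, 4]


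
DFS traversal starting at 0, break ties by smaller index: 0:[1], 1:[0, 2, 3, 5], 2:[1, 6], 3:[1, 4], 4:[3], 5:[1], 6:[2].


DFS stack-based: start with [0]
Visit order: [0, 1, 2, 6, 3, 4, 5]


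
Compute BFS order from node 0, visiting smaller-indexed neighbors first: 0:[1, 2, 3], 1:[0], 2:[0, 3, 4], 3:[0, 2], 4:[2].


BFS queue: start with [0]
Visit order: [0, 1, 2, 3, 4]


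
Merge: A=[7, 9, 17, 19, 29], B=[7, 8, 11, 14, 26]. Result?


Compare heads, take smaller each step.
Merged: [7, 7, 8, 9, 11, 14, 17, 19, 26, 29]


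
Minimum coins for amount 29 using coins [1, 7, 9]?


dp[0]=0; dp[i]=1+min(dp[i-c] for c in coins)
...dp[24]=4, dp[25]=3, dp[26]=4, dp[27]=3, dp[28]=4, dp[29]=5
Minimum coins for 29 = 5


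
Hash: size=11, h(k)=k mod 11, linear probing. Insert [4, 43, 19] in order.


Insertions: 4->slot 4; 43->slot 10; 19->slot 8
Table: [None, None, None, None, 4, None, None, None, 19, None, 43]


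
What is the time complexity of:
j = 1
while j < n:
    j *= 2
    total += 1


Per nesting level: O(log n) = O(log n)
Complexity: O(log n)


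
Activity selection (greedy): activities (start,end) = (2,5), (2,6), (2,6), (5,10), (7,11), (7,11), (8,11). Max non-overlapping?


Greedy: pick earliest-ending, then skip overlaps.
Selected (2 activities): [(2, 5), (5, 10)]


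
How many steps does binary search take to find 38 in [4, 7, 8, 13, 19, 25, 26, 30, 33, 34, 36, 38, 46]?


Search for 38:
[0,12] mid=6 arr[6]=26
[7,12] mid=9 arr[9]=34
[10,12] mid=11 arr[11]=38
Total: 3 comparisons


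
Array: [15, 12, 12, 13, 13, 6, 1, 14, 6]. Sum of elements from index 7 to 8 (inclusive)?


Prefix sums: [0, 15, 27, 39, 52, 65, 71, 72, 86, 92]
Sum[7..8] = prefix[9] - prefix[7] = 92 - 72 = 20


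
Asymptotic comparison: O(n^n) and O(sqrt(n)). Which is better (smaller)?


sublinear grows slower than n^n
O(sqrt(n)) is asymptotically smaller; O(n^n) grows faster


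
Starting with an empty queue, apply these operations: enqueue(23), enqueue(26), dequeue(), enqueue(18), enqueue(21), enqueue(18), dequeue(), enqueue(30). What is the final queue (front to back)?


enqueue(23) -> [23]
enqueue(26) -> [23, 26]
dequeue() returns 23 -> [26]
enqueue(18) -> [26, 18]
enqueue(21) -> [26, 18, 21]
enqueue(18) -> [26, 18, 21, 18]
dequeue() returns 26 -> [18, 21, 18]
enqueue(30) -> [18, 21, 18, 30]
Final queue (front to back): [18, 21, 18, 30]


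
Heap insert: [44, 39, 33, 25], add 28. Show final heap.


Append 28: [44, 39, 33, 25, 28]
Bubble up: no swaps needed
Result: [44, 39, 33, 25, 28]


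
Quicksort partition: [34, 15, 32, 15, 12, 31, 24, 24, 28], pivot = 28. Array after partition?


Elements <= 28 go left of pivot.
Result: [15, 15, 12, 24, 24, 28, 34, 32, 31], pivot at index 5


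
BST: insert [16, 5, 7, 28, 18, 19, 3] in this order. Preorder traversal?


Root = 16; build tree by BST insertion.
Preorder traversal: [16, 5, 3, 7, 28, 18, 19]


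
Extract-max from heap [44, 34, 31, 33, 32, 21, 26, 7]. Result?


Max = 44
Replace root with last, heapify down
Resulting heap: [34, 33, 31, 7, 32, 21, 26]


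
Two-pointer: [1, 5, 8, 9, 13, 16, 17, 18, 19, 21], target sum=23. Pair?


Two pointers: lo=0, hi=9
Found pair: (5, 18) summing to 23


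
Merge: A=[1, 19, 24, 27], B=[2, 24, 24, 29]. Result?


Compare heads, take smaller each step.
Merged: [1, 2, 19, 24, 24, 24, 27, 29]


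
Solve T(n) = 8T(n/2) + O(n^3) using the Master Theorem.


a=8, b=2, c=3. log_2(8)=3 = c=3. Case 2: O(n^c log n) = O(n^3 log n)
Complexity: O(n^3 log n)


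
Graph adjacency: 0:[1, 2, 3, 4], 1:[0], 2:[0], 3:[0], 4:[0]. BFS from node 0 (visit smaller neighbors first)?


BFS queue: start with [0]
Visit order: [0, 1, 2, 3, 4]


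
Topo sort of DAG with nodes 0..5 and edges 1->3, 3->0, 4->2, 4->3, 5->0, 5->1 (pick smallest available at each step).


Kahn's algorithm, process smallest node first
Order: [4, 2, 5, 1, 3, 0]


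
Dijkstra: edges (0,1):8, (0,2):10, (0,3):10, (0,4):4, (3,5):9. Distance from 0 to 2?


Dijkstra from 0:
Distances: {0: 0, 1: 8, 2: 10, 3: 10, 4: 4, 5: 19}
Shortest distance to 2 = 10, path = [0, 2]


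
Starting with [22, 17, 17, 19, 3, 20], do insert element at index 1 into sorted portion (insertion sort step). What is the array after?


After one pass: [17, 22, 17, 19, 3, 20]


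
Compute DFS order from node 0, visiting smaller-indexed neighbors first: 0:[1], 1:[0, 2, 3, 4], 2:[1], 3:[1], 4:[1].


DFS stack-based: start with [0]
Visit order: [0, 1, 2, 3, 4]


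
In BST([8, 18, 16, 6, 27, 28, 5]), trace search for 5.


BST root = 8
Search for 5: compare at each node
Path: [8, 6, 5]


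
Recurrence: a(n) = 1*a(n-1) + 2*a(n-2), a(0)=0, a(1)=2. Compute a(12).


Build bottom-up:
...a(10)=682, a(11)=1366, a(12)=1*1366+2*682=2730


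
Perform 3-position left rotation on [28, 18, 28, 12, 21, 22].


Left rotate by 3: [12, 21, 22, 28, 18, 28]


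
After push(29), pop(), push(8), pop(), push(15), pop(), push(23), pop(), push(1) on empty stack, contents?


push(29) -> [29]
pop() returns 29 -> []
push(8) -> [8]
pop() returns 8 -> []
push(15) -> [15]
pop() returns 15 -> []
push(23) -> [23]
pop() returns 23 -> []
push(1) -> [1]
Final stack (bottom to top): [1]


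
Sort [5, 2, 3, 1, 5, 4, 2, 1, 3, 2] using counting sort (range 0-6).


Count array: [0, 2, 3, 2, 1, 2, 0]
Reconstruct: [1, 1, 2, 2, 2, 3, 3, 4, 5, 5]


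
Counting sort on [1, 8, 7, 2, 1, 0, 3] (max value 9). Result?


Count array: [1, 2, 1, 1, 0, 0, 0, 1, 1, 0]
Reconstruct: [0, 1, 1, 2, 3, 7, 8]


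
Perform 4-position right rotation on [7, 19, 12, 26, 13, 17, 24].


Right rotate by 4: [26, 13, 17, 24, 7, 19, 12]


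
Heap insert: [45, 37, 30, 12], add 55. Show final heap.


Append 55: [45, 37, 30, 12, 55]
Bubble up: swap idx 4(55) with idx 1(37); swap idx 1(55) with idx 0(45)
Result: [55, 45, 30, 12, 37]


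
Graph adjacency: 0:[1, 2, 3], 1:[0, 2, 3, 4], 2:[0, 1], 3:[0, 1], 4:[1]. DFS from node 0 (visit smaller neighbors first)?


DFS stack-based: start with [0]
Visit order: [0, 1, 2, 3, 4]


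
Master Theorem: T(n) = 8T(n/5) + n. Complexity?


a=8, b=5, c=1. log_5(8)=1.292 > c=1. Case 1: O(n^log_b(a)) = O(n^1.292)
Complexity: O(n^1.292)


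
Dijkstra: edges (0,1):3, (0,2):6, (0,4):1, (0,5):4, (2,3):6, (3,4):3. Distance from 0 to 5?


Dijkstra from 0:
Distances: {0: 0, 1: 3, 2: 6, 3: 4, 4: 1, 5: 4}
Shortest distance to 5 = 4, path = [0, 5]


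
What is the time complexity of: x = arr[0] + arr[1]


Analysis: constant-time operation, no loop
Complexity: O(1)


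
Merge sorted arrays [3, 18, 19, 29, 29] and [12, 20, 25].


Compare heads, take smaller each step.
Merged: [3, 12, 18, 19, 20, 25, 29, 29]


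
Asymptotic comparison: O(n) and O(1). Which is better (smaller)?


constant grows slower than linear
O(1) is asymptotically smaller; O(n) grows faster


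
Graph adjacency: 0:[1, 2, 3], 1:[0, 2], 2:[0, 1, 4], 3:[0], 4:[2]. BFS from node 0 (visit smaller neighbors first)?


BFS queue: start with [0]
Visit order: [0, 1, 2, 3, 4]


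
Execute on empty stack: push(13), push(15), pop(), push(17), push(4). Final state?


push(13) -> [13]
push(15) -> [13, 15]
pop() returns 15 -> [13]
push(17) -> [13, 17]
push(4) -> [13, 17, 4]
Final stack (bottom to top): [13, 17, 4]


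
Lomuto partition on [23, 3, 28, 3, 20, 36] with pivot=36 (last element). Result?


Elements <= 36 go left of pivot.
Result: [23, 3, 28, 3, 20, 36], pivot at index 5


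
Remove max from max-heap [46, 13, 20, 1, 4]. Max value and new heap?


Max = 46
Replace root with last, heapify down
Resulting heap: [20, 13, 4, 1]


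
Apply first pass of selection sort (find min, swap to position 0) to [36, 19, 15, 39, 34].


After one pass: [15, 19, 36, 39, 34]


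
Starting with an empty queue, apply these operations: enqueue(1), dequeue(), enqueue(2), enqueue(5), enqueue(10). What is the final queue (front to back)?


enqueue(1) -> [1]
dequeue() returns 1 -> []
enqueue(2) -> [2]
enqueue(5) -> [2, 5]
enqueue(10) -> [2, 5, 10]
Final queue (front to back): [2, 5, 10]


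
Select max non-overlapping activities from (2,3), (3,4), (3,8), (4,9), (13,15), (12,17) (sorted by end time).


Greedy: pick earliest-ending, then skip overlaps.
Selected (4 activities): [(2, 3), (3, 4), (4, 9), (13, 15)]


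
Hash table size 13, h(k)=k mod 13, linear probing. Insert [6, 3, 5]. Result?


Insertions: 6->slot 6; 3->slot 3; 5->slot 5
Table: [None, None, None, 3, None, 5, 6, None, None, None, None, None, None]


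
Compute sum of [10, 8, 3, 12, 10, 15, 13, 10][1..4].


Prefix sums: [0, 10, 18, 21, 33, 43, 58, 71, 81]
Sum[1..4] = prefix[5] - prefix[1] = 43 - 10 = 33


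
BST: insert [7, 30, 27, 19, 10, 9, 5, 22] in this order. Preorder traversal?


Root = 7; build tree by BST insertion.
Preorder traversal: [7, 5, 30, 27, 19, 10, 9, 22]


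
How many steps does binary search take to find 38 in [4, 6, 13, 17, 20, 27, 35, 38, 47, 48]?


Search for 38:
[0,9] mid=4 arr[4]=20
[5,9] mid=7 arr[7]=38
Total: 2 comparisons


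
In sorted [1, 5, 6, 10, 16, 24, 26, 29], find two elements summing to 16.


Two pointers: lo=0, hi=7
Found pair: (6, 10) summing to 16


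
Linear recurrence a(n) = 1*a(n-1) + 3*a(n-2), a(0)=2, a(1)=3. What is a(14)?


Build bottom-up:
...a(12)=34578, a(13)=79587, a(14)=1*79587+3*34578=183321


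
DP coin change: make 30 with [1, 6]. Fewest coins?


dp[0]=0; dp[i]=1+min(dp[i-c] for c in coins)
...dp[25]=5, dp[26]=6, dp[27]=7, dp[28]=8, dp[29]=9, dp[30]=5
Minimum coins for 30 = 5


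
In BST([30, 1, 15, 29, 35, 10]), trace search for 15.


BST root = 30
Search for 15: compare at each node
Path: [30, 1, 15]


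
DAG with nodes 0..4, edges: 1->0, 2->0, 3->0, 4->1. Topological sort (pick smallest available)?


Kahn's algorithm, process smallest node first
Order: [2, 3, 4, 1, 0]


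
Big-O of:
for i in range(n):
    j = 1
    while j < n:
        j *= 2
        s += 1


Per nesting level: O(n) * O(log n) = O(n log n)
Complexity: O(n log n)


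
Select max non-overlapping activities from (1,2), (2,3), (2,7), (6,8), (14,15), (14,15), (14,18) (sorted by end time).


Greedy: pick earliest-ending, then skip overlaps.
Selected (4 activities): [(1, 2), (2, 3), (6, 8), (14, 15)]


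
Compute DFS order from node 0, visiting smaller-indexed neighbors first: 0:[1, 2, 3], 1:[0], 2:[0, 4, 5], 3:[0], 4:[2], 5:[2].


DFS stack-based: start with [0]
Visit order: [0, 1, 2, 4, 5, 3]


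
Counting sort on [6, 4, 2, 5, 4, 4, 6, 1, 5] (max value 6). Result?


Count array: [0, 1, 1, 0, 3, 2, 2]
Reconstruct: [1, 2, 4, 4, 4, 5, 5, 6, 6]


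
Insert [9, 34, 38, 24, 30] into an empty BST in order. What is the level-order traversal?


Root = 9; build tree by BST insertion.
Level-Order traversal: [9, 34, 24, 38, 30]


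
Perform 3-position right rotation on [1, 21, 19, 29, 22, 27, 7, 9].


Right rotate by 3: [27, 7, 9, 1, 21, 19, 29, 22]


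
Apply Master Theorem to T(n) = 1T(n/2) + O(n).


a=1, b=2, c=1. log_2(1)=0 < c=1. Case 3: O(n^c) = O(n)
Complexity: O(n)


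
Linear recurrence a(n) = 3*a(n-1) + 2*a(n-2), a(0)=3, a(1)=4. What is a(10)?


Build bottom-up:
...a(8)=35694, a(9)=127126, a(10)=3*127126+2*35694=452766


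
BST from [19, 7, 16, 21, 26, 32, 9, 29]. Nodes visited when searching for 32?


BST root = 19
Search for 32: compare at each node
Path: [19, 21, 26, 32]


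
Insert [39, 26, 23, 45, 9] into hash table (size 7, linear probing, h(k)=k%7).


Insertions: 39->slot 4; 26->slot 5; 23->slot 2; 45->slot 3; 9->slot 6
Table: [None, None, 23, 45, 39, 26, 9]


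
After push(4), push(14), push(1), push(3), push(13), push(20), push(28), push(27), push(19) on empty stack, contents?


push(4) -> [4]
push(14) -> [4, 14]
push(1) -> [4, 14, 1]
push(3) -> [4, 14, 1, 3]
push(13) -> [4, 14, 1, 3, 13]
push(20) -> [4, 14, 1, 3, 13, 20]
push(28) -> [4, 14, 1, 3, 13, 20, 28]
push(27) -> [4, 14, 1, 3, 13, 20, 28, 27]
push(19) -> [4, 14, 1, 3, 13, 20, 28, 27, 19]
Final stack (bottom to top): [4, 14, 1, 3, 13, 20, 28, 27, 19]


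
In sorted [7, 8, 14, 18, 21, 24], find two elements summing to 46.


Two pointers: lo=0, hi=5
No pair sums to 46


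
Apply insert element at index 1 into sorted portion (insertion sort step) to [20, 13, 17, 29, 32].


After one pass: [13, 20, 17, 29, 32]


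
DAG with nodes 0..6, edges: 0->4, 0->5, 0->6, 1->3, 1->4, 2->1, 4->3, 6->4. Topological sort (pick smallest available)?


Kahn's algorithm, process smallest node first
Order: [0, 2, 1, 5, 6, 4, 3]


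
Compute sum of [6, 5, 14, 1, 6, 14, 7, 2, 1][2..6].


Prefix sums: [0, 6, 11, 25, 26, 32, 46, 53, 55, 56]
Sum[2..6] = prefix[7] - prefix[2] = 53 - 11 = 42


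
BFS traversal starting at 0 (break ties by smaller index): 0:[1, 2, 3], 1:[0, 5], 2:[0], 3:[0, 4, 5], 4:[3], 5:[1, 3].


BFS queue: start with [0]
Visit order: [0, 1, 2, 3, 5, 4]


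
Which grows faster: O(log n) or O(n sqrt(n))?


logarithmic grows slower than n^1.5
O(log n) is asymptotically smaller; O(n sqrt(n)) grows faster


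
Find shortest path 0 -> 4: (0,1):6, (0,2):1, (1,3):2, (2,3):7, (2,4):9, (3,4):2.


Dijkstra from 0:
Distances: {0: 0, 1: 6, 2: 1, 3: 8, 4: 10}
Shortest distance to 4 = 10, path = [0, 2, 4]


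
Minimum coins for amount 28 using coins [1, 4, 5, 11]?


dp[0]=0; dp[i]=1+min(dp[i-c] for c in coins)
...dp[23]=3, dp[24]=4, dp[25]=4, dp[26]=3, dp[27]=3, dp[28]=4
Minimum coins for 28 = 4
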